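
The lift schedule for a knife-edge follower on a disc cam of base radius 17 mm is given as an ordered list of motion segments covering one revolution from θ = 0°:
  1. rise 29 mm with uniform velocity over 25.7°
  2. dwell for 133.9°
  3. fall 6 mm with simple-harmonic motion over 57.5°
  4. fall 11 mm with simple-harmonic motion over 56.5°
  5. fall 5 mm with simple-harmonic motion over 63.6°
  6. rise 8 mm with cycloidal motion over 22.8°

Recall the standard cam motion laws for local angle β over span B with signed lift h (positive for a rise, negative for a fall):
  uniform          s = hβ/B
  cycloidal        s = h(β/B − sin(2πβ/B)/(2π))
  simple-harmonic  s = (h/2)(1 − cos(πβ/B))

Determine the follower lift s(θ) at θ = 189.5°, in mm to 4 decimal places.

seg 1 [0°–25.7°] uniform, h=29: full span → s += 29 → s = 29.0000
seg 2 [25.7°–159.6°] dwell: s stays 29.0000
seg 3 [159.6°–217.1°] simple-harmonic, h=-6: θ=189.5° here. β=29.9, B=57.5. -6/2·(1 − cos(π·0.5200)) = -3.1884 → s = 25.8116

25.8116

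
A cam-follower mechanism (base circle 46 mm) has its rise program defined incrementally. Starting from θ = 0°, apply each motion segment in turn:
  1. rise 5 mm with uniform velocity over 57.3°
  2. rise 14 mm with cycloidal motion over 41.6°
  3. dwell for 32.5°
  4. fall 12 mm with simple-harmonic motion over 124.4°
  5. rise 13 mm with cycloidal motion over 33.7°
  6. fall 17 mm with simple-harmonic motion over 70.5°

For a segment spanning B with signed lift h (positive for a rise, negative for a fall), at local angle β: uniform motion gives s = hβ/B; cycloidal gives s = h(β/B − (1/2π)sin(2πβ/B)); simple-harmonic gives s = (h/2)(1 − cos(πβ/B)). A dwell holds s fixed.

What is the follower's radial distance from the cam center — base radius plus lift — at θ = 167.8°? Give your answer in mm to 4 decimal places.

seg 1 [0°–57.3°] uniform, h=5: full span → s += 5 → s = 5.0000
seg 2 [57.3°–98.9°] cycloidal, h=14: full span → s += 14 → s = 19.0000
seg 3 [98.9°–131.4°] dwell: s stays 19.0000
seg 4 [131.4°–255.8°] simple-harmonic, h=-12: θ=167.8° here. β=36.4, B=124.4. -12/2·(1 − cos(π·0.2926)) = -2.3615 → s = 16.6385
radial distance = base radius + s = 46 + 16.6385 = 62.6385

62.6385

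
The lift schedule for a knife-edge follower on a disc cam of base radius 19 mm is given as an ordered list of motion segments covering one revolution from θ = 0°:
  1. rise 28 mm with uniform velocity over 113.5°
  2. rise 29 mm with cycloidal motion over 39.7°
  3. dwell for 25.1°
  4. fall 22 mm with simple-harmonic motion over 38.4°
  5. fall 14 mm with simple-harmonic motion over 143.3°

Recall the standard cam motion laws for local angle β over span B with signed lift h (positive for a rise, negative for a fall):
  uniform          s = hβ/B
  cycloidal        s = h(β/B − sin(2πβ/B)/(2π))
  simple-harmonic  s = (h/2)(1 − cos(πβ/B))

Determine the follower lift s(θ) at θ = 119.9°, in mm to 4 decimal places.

seg 1 [0°–113.5°] uniform, h=28: full span → s += 28 → s = 28.0000
seg 2 [113.5°–153.2°] cycloidal, h=29: θ=119.9° here. β=6.4, B=39.7. 29·(0.1612 − sin(2π·0.1612)/(2π)) = 0.7594 → s = 28.7594

28.7594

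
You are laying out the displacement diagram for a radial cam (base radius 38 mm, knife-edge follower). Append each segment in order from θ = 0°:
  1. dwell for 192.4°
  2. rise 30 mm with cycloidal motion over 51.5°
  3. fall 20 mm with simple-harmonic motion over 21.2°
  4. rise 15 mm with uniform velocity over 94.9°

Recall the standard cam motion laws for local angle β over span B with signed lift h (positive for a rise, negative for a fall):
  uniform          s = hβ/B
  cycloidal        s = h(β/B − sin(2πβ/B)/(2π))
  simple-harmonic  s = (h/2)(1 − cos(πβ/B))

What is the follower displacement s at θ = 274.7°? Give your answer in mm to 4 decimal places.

seg 1 [0°–192.4°] dwell: s stays 0.0000
seg 2 [192.4°–243.9°] cycloidal, h=30: full span → s += 30 → s = 30.0000
seg 3 [243.9°–265.1°] simple-harmonic, h=-20: full span → s += -20 → s = 10.0000
seg 4 [265.1°–360°] uniform, h=15: θ=274.7° here. β=9.6, B=94.9. 15·9.6/94.9 = 1.5174 → s = 11.5174

11.5174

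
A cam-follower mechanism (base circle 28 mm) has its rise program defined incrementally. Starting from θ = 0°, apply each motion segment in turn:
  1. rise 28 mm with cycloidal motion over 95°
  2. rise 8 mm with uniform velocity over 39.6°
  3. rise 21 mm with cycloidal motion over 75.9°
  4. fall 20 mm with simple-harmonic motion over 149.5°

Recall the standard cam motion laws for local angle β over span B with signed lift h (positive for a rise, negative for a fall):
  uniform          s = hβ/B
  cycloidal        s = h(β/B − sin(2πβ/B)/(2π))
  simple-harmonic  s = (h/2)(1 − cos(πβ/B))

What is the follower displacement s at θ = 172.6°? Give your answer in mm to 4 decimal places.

seg 1 [0°–95°] cycloidal, h=28: full span → s += 28 → s = 28.0000
seg 2 [95°–134.6°] uniform, h=8: full span → s += 8 → s = 36.0000
seg 3 [134.6°–210.5°] cycloidal, h=21: θ=172.6° here. β=38, B=75.9. 21·(0.5007 − sin(2π·0.5007)/(2π)) = 10.5277 → s = 46.5277

46.5277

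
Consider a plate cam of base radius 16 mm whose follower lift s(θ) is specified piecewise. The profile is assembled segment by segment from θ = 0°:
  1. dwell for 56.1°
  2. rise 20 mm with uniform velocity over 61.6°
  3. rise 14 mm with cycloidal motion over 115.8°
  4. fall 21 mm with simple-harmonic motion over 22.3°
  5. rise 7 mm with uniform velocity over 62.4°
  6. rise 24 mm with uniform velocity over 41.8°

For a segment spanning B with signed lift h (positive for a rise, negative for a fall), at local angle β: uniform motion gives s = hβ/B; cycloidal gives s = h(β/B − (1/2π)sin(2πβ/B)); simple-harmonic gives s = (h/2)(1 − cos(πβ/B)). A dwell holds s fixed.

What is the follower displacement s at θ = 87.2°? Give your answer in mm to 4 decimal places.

seg 1 [0°–56.1°] dwell: s stays 0.0000
seg 2 [56.1°–117.7°] uniform, h=20: θ=87.2° here. β=31.1, B=61.6. 20·31.1/61.6 = 10.0974 → s = 10.0974

10.0974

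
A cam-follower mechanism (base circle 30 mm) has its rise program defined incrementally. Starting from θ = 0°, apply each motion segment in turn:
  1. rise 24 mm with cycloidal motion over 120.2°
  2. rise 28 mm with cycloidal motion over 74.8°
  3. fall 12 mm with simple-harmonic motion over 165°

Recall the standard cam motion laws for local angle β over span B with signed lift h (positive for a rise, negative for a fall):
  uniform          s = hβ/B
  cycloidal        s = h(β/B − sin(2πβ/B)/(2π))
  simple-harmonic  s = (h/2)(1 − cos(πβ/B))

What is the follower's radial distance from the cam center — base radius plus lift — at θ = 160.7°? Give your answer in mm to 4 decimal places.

seg 1 [0°–120.2°] cycloidal, h=24: full span → s += 24 → s = 24.0000
seg 2 [120.2°–195°] cycloidal, h=28: θ=160.7° here. β=40.5, B=74.8. 28·(0.5414 − sin(2π·0.5414)/(2π)) = 16.3078 → s = 40.3078
radial distance = base radius + s = 30 + 40.3078 = 70.3078

70.3078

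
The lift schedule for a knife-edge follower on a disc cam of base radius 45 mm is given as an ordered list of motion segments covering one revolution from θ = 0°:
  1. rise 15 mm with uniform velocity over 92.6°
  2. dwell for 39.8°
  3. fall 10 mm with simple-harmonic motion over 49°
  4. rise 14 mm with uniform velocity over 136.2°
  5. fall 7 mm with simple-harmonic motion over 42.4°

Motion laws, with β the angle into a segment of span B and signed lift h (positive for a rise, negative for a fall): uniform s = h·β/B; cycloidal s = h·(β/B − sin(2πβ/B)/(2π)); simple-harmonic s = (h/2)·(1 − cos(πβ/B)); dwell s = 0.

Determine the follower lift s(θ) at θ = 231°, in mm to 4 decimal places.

seg 1 [0°–92.6°] uniform, h=15: full span → s += 15 → s = 15.0000
seg 2 [92.6°–132.4°] dwell: s stays 15.0000
seg 3 [132.4°–181.4°] simple-harmonic, h=-10: full span → s += -10 → s = 5.0000
seg 4 [181.4°–317.6°] uniform, h=14: θ=231° here. β=49.6, B=136.2. 14·49.6/136.2 = 5.0984 → s = 10.0984

10.0984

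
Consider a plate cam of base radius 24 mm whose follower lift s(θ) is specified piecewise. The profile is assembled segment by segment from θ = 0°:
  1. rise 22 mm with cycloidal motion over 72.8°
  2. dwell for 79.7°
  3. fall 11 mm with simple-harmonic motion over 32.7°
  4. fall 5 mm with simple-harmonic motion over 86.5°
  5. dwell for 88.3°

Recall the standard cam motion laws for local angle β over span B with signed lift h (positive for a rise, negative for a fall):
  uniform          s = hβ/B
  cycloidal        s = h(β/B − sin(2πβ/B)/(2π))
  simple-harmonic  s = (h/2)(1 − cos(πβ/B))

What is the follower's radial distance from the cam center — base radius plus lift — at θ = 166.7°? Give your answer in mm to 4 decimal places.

seg 1 [0°–72.8°] cycloidal, h=22: full span → s += 22 → s = 22.0000
seg 2 [72.8°–152.5°] dwell: s stays 22.0000
seg 3 [152.5°–185.2°] simple-harmonic, h=-11: θ=166.7° here. β=14.2, B=32.7. -11/2·(1 − cos(π·0.4343)) = -4.3720 → s = 17.6280
radial distance = base radius + s = 24 + 17.6280 = 41.6280

41.6280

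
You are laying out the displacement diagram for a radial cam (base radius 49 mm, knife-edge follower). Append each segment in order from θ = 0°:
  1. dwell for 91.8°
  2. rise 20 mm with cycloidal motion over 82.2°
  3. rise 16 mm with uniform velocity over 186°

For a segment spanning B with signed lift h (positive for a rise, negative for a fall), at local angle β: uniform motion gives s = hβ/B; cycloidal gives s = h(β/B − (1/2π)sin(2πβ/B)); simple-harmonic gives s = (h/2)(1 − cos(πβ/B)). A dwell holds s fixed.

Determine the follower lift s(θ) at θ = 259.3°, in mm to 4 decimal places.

seg 1 [0°–91.8°] dwell: s stays 0.0000
seg 2 [91.8°–174°] cycloidal, h=20: full span → s += 20 → s = 20.0000
seg 3 [174°–360°] uniform, h=16: θ=259.3° here. β=85.3, B=186. 16·85.3/186 = 7.3376 → s = 27.3376

27.3376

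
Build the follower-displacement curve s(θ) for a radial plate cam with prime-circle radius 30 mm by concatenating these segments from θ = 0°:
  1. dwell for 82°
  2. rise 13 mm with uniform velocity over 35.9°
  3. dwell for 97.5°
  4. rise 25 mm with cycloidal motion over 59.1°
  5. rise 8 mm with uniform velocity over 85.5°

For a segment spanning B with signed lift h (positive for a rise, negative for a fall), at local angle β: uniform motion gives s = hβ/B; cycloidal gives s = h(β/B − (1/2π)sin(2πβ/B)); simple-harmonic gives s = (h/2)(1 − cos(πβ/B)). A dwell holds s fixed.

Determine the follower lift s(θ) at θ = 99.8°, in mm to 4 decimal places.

seg 1 [0°–82°] dwell: s stays 0.0000
seg 2 [82°–117.9°] uniform, h=13: θ=99.8° here. β=17.8, B=35.9. 13·17.8/35.9 = 6.4457 → s = 6.4457

6.4457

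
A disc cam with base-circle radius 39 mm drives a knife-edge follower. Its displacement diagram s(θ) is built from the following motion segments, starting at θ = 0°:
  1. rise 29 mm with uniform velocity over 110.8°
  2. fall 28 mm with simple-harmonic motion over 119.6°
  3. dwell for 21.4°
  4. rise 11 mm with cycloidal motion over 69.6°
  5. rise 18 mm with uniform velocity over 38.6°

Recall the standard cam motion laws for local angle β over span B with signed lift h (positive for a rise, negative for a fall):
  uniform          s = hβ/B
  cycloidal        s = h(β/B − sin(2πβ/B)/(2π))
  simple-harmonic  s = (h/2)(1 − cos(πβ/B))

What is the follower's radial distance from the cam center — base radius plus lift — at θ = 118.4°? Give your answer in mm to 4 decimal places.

seg 1 [0°–110.8°] uniform, h=29: full span → s += 29 → s = 29.0000
seg 2 [110.8°–230.4°] simple-harmonic, h=-28: θ=118.4° here. β=7.6, B=119.6. -28/2·(1 − cos(π·0.0635)) = -0.2780 → s = 28.7220
radial distance = base radius + s = 39 + 28.7220 = 67.7220

67.7220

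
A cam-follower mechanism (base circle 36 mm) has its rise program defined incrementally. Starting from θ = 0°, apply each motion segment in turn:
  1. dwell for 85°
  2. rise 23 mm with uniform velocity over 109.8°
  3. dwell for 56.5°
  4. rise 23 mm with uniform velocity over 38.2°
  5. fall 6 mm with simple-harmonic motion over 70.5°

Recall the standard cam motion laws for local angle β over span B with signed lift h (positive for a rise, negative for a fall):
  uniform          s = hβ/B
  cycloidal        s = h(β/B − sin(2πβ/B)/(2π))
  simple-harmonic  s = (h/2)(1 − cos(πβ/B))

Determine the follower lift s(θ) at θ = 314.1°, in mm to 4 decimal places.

seg 1 [0°–85°] dwell: s stays 0.0000
seg 2 [85°–194.8°] uniform, h=23: full span → s += 23 → s = 23.0000
seg 3 [194.8°–251.3°] dwell: s stays 23.0000
seg 4 [251.3°–289.5°] uniform, h=23: full span → s += 23 → s = 46.0000
seg 5 [289.5°–360°] simple-harmonic, h=-6: θ=314.1° here. β=24.6, B=70.5. -6/2·(1 − cos(π·0.3489)) = -1.6291 → s = 44.3709

44.3709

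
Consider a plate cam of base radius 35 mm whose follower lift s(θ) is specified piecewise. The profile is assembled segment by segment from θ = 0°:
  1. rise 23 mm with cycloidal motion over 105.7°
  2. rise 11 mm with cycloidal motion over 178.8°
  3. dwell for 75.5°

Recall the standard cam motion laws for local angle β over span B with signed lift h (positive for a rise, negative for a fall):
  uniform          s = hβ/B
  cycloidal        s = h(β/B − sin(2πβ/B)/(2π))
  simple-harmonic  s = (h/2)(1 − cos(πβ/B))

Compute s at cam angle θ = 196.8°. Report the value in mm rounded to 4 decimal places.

seg 1 [0°–105.7°] cycloidal, h=23: full span → s += 23 → s = 23.0000
seg 2 [105.7°–284.5°] cycloidal, h=11: θ=196.8° here. β=91.1, B=178.8. 11·(0.5095 − sin(2π·0.5095)/(2π)) = 5.7091 → s = 28.7091

28.7091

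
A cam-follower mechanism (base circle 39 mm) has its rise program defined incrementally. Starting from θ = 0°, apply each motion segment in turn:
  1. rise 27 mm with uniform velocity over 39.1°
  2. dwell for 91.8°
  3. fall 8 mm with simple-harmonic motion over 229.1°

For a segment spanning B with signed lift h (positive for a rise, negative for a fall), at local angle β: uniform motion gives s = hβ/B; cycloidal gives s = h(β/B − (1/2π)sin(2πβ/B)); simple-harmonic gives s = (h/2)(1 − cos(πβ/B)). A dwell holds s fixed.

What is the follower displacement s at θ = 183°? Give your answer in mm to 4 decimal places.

seg 1 [0°–39.1°] uniform, h=27: full span → s += 27 → s = 27.0000
seg 2 [39.1°–130.9°] dwell: s stays 27.0000
seg 3 [130.9°–360°] simple-harmonic, h=-8: θ=183° here. β=52.1, B=229.1. -8/2·(1 − cos(π·0.2274)) = -0.9781 → s = 26.0219

26.0219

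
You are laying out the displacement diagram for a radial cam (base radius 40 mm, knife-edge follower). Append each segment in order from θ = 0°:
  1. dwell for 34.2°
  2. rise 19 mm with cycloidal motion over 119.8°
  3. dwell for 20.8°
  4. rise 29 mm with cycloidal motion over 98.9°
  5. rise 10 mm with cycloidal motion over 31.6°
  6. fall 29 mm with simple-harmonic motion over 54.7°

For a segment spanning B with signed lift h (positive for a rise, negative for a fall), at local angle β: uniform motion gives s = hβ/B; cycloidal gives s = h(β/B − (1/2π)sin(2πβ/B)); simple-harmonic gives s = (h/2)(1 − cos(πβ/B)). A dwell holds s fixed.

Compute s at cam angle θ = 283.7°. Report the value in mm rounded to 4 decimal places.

seg 1 [0°–34.2°] dwell: s stays 0.0000
seg 2 [34.2°–154°] cycloidal, h=19: full span → s += 19 → s = 19.0000
seg 3 [154°–174.8°] dwell: s stays 19.0000
seg 4 [174.8°–273.7°] cycloidal, h=29: full span → s += 29 → s = 48.0000
seg 5 [273.7°–305.3°] cycloidal, h=10: θ=283.7° here. β=10, B=31.6. 10·(0.3165 − sin(2π·0.3165)/(2π)) = 1.7097 → s = 49.7097

49.7097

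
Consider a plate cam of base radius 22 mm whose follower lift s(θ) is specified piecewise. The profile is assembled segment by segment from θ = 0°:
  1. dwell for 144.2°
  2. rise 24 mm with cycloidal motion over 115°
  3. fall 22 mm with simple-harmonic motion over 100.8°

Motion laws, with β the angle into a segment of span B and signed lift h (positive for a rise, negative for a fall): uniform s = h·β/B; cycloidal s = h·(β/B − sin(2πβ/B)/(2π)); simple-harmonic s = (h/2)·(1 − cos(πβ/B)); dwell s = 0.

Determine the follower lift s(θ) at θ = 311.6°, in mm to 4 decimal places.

seg 1 [0°–144.2°] dwell: s stays 0.0000
seg 2 [144.2°–259.2°] cycloidal, h=24: full span → s += 24 → s = 24.0000
seg 3 [259.2°–360°] simple-harmonic, h=-22: θ=311.6° here. β=52.4, B=100.8. -22/2·(1 − cos(π·0.5198)) = -11.6852 → s = 12.3148

12.3148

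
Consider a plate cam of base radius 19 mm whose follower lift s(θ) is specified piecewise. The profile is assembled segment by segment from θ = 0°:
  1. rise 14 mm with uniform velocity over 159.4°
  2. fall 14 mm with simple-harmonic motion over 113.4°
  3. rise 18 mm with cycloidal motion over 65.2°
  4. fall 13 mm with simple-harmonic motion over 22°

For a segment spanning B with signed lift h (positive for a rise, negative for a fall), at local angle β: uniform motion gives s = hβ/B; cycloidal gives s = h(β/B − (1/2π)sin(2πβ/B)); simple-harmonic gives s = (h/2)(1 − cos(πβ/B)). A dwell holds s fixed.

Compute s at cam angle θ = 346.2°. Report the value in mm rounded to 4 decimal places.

seg 1 [0°–159.4°] uniform, h=14: full span → s += 14 → s = 14.0000
seg 2 [159.4°–272.8°] simple-harmonic, h=-14: full span → s += -14 → s = 0.0000
seg 3 [272.8°–338°] cycloidal, h=18: full span → s += 18 → s = 18.0000
seg 4 [338°–360°] simple-harmonic, h=-13: θ=346.2° here. β=8.2, B=22. -13/2·(1 − cos(π·0.3727)) = -3.9697 → s = 14.0303

14.0303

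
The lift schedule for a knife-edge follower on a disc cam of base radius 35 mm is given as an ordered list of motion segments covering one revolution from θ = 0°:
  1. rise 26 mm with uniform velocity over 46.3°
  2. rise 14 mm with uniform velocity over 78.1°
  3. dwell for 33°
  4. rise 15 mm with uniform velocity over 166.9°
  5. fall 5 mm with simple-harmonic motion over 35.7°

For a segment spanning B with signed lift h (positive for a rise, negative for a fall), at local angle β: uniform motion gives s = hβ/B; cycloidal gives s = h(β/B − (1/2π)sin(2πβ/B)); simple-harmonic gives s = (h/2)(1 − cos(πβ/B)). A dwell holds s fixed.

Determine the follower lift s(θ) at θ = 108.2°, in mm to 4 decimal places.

seg 1 [0°–46.3°] uniform, h=26: full span → s += 26 → s = 26.0000
seg 2 [46.3°–124.4°] uniform, h=14: θ=108.2° here. β=61.9, B=78.1. 14·61.9/78.1 = 11.0960 → s = 37.0960

37.0960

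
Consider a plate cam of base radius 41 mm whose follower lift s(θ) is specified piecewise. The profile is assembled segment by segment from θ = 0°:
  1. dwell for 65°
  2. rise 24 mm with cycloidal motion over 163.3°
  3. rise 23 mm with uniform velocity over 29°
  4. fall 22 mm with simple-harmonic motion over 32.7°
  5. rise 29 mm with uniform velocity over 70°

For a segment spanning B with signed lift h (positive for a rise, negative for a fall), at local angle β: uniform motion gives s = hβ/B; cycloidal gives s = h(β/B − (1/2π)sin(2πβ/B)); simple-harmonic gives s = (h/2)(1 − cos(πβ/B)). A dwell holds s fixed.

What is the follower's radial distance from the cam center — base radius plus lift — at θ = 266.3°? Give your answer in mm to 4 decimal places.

seg 1 [0°–65°] dwell: s stays 0.0000
seg 2 [65°–228.3°] cycloidal, h=24: full span → s += 24 → s = 24.0000
seg 3 [228.3°–257.3°] uniform, h=23: full span → s += 23 → s = 47.0000
seg 4 [257.3°–290°] simple-harmonic, h=-22: θ=266.3° here. β=9, B=32.7. -22/2·(1 − cos(π·0.2752)) = -3.8621 → s = 43.1379
radial distance = base radius + s = 41 + 43.1379 = 84.1379

84.1379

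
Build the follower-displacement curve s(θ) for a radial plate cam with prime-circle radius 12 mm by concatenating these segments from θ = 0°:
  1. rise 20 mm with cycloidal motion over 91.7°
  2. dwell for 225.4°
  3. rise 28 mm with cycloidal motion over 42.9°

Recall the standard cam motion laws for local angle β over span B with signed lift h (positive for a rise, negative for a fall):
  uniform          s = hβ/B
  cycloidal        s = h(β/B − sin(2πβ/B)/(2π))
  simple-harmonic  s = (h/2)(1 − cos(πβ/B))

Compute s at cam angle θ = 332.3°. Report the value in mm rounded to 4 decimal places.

seg 1 [0°–91.7°] cycloidal, h=20: full span → s += 20 → s = 20.0000
seg 2 [91.7°–317.1°] dwell: s stays 20.0000
seg 3 [317.1°–360°] cycloidal, h=28: θ=332.3° here. β=15.2, B=42.9. 28·(0.3543 − sin(2π·0.3543)/(2π)) = 6.3878 → s = 26.3878

26.3878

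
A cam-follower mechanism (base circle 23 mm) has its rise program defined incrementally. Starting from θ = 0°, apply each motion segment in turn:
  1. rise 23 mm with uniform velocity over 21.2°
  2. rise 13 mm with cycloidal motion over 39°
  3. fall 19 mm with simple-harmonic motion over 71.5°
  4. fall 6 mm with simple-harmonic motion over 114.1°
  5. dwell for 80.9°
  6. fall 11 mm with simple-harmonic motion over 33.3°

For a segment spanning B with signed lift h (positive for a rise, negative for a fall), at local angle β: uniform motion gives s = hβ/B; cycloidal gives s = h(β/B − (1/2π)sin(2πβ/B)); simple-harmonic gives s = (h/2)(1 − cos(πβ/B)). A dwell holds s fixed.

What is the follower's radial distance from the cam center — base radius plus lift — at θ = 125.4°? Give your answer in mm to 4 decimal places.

seg 1 [0°–21.2°] uniform, h=23: full span → s += 23 → s = 23.0000
seg 2 [21.2°–60.2°] cycloidal, h=13: full span → s += 13 → s = 36.0000
seg 3 [60.2°–131.7°] simple-harmonic, h=-19: θ=125.4° here. β=65.2, B=71.5. -19/2·(1 − cos(π·0.9119)) = -18.6384 → s = 17.3616
radial distance = base radius + s = 23 + 17.3616 = 40.3616

40.3616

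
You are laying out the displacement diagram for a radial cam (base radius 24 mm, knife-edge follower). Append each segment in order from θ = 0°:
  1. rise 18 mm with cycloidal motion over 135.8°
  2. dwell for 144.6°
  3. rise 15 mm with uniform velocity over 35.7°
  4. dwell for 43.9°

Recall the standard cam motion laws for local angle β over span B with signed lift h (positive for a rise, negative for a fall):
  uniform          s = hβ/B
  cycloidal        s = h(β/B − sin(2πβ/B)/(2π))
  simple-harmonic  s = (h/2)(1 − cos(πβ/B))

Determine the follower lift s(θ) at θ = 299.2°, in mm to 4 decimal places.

seg 1 [0°–135.8°] cycloidal, h=18: full span → s += 18 → s = 18.0000
seg 2 [135.8°–280.4°] dwell: s stays 18.0000
seg 3 [280.4°–316.1°] uniform, h=15: θ=299.2° here. β=18.8, B=35.7. 15·18.8/35.7 = 7.8992 → s = 25.8992

25.8992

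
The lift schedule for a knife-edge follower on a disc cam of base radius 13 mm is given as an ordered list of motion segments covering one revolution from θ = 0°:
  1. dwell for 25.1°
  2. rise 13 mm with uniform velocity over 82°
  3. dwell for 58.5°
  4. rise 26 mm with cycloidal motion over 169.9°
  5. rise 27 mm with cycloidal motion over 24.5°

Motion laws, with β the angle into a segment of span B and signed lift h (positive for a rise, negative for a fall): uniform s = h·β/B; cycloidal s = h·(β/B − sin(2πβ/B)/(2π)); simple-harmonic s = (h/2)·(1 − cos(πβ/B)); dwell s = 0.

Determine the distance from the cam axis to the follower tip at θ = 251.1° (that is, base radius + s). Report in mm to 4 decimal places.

seg 1 [0°–25.1°] dwell: s stays 0.0000
seg 2 [25.1°–107.1°] uniform, h=13: full span → s += 13 → s = 13.0000
seg 3 [107.1°–165.6°] dwell: s stays 13.0000
seg 4 [165.6°–335.5°] cycloidal, h=26: θ=251.1° here. β=85.5, B=169.9. 26·(0.5032 − sin(2π·0.5032)/(2π)) = 13.1683 → s = 26.1683
radial distance = base radius + s = 13 + 26.1683 = 39.1683

39.1683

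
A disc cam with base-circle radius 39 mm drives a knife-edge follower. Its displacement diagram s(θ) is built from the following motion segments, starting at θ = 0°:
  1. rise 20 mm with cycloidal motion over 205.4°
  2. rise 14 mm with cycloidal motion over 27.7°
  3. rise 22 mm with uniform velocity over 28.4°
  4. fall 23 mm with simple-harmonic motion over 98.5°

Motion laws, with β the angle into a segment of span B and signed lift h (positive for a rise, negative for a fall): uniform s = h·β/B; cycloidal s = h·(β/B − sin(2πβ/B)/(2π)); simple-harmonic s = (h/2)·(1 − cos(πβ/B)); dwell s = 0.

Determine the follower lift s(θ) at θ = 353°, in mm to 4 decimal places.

seg 1 [0°–205.4°] cycloidal, h=20: full span → s += 20 → s = 20.0000
seg 2 [205.4°–233.1°] cycloidal, h=14: full span → s += 14 → s = 34.0000
seg 3 [233.1°–261.5°] uniform, h=22: full span → s += 22 → s = 56.0000
seg 4 [261.5°–360°] simple-harmonic, h=-23: θ=353° here. β=91.5, B=98.5. -23/2·(1 − cos(π·0.9289)) = -22.7146 → s = 33.2854

33.2854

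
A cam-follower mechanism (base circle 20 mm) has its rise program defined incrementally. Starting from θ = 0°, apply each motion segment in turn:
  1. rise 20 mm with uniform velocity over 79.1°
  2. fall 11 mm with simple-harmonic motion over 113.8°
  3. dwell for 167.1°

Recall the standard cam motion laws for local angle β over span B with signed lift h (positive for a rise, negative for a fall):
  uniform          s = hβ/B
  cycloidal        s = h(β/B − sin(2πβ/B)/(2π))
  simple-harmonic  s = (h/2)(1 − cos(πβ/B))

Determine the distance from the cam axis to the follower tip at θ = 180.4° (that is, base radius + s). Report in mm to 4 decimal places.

seg 1 [0°–79.1°] uniform, h=20: full span → s += 20 → s = 20.0000
seg 2 [79.1°–192.9°] simple-harmonic, h=-11: θ=180.4° here. β=101.3, B=113.8. -11/2·(1 − cos(π·0.8902)) = -10.6758 → s = 9.3242
radial distance = base radius + s = 20 + 9.3242 = 29.3242

29.3242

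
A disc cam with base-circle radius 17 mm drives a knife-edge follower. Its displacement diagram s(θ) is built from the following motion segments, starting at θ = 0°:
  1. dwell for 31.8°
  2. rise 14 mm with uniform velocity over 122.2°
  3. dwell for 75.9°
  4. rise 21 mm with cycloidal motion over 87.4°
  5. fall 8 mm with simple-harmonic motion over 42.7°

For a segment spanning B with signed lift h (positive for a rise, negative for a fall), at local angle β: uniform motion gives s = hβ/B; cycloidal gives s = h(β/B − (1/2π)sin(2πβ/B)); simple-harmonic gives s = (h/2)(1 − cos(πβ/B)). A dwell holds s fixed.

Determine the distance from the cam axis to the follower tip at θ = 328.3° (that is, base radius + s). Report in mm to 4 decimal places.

seg 1 [0°–31.8°] dwell: s stays 0.0000
seg 2 [31.8°–154°] uniform, h=14: full span → s += 14 → s = 14.0000
seg 3 [154°–229.9°] dwell: s stays 14.0000
seg 4 [229.9°–317.3°] cycloidal, h=21: full span → s += 21 → s = 35.0000
seg 5 [317.3°–360°] simple-harmonic, h=-8: θ=328.3° here. β=11, B=42.7. -8/2·(1 − cos(π·0.2576)) = -1.2400 → s = 33.7600
radial distance = base radius + s = 17 + 33.7600 = 50.7600

50.7600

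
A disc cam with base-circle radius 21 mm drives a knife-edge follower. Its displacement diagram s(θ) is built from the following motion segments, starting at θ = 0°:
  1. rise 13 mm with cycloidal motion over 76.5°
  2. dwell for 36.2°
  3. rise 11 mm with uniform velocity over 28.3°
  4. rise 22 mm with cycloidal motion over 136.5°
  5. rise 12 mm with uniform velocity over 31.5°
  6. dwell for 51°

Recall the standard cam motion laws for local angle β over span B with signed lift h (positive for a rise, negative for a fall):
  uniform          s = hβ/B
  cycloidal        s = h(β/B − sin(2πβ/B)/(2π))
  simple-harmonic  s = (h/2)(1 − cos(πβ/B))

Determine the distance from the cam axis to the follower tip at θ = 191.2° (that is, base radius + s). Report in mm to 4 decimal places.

seg 1 [0°–76.5°] cycloidal, h=13: full span → s += 13 → s = 13.0000
seg 2 [76.5°–112.7°] dwell: s stays 13.0000
seg 3 [112.7°–141°] uniform, h=11: full span → s += 11 → s = 24.0000
seg 4 [141°–277.5°] cycloidal, h=22: θ=191.2° here. β=50.2, B=136.5. 22·(0.3678 − sin(2π·0.3678)/(2π)) = 5.5050 → s = 29.5050
radial distance = base radius + s = 21 + 29.5050 = 50.5050

50.5050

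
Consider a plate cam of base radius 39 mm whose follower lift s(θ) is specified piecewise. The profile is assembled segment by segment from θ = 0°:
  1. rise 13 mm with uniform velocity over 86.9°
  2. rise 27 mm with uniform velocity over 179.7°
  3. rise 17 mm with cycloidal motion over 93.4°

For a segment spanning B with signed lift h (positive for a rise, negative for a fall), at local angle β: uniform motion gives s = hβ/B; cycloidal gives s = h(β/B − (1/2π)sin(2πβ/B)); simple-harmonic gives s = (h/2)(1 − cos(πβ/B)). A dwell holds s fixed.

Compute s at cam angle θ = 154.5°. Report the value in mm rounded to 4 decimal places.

seg 1 [0°–86.9°] uniform, h=13: full span → s += 13 → s = 13.0000
seg 2 [86.9°–266.6°] uniform, h=27: θ=154.5° here. β=67.6, B=179.7. 27·67.6/179.7 = 10.1569 → s = 23.1569

23.1569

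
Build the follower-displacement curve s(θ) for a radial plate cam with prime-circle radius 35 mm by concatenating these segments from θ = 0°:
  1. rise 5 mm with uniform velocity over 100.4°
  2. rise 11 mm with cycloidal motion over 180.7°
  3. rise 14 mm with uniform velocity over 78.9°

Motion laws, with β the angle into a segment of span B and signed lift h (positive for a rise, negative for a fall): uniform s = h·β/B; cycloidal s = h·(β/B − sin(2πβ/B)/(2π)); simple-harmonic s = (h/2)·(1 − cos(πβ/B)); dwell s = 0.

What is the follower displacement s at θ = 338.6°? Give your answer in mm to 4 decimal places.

seg 1 [0°–100.4°] uniform, h=5: full span → s += 5 → s = 5.0000
seg 2 [100.4°–281.1°] cycloidal, h=11: full span → s += 11 → s = 16.0000
seg 3 [281.1°–360°] uniform, h=14: θ=338.6° here. β=57.5, B=78.9. 14·57.5/78.9 = 10.2028 → s = 26.2028

26.2028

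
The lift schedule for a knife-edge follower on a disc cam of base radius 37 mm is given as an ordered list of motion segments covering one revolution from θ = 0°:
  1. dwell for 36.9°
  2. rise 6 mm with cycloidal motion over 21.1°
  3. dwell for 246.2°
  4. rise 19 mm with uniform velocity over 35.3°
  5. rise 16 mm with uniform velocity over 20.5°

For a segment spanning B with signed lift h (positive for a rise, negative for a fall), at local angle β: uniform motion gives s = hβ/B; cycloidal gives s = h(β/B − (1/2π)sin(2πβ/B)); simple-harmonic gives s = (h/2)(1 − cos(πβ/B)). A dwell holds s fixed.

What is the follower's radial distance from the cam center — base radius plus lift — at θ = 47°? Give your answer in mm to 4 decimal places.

seg 1 [0°–36.9°] dwell: s stays 0.0000
seg 2 [36.9°–58°] cycloidal, h=6: θ=47° here. β=10.1, B=21.1. 6·(0.4787 − sin(2π·0.4787)/(2π)) = 2.7445 → s = 2.7445
radial distance = base radius + s = 37 + 2.7445 = 39.7445

39.7445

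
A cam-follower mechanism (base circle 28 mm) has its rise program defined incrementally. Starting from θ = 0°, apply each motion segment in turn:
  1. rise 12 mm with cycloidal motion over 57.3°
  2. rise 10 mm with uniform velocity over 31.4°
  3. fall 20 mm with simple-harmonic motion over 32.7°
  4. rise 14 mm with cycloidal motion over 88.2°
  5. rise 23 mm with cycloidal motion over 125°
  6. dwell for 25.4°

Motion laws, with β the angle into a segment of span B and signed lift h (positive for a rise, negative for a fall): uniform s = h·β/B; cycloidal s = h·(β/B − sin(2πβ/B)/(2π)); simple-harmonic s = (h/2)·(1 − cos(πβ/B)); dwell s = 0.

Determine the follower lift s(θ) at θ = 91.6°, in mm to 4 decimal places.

seg 1 [0°–57.3°] cycloidal, h=12: full span → s += 12 → s = 12.0000
seg 2 [57.3°–88.7°] uniform, h=10: full span → s += 10 → s = 22.0000
seg 3 [88.7°–121.4°] simple-harmonic, h=-20: θ=91.6° here. β=2.9, B=32.7. -20/2·(1 − cos(π·0.0887)) = -0.3856 → s = 21.6144

21.6144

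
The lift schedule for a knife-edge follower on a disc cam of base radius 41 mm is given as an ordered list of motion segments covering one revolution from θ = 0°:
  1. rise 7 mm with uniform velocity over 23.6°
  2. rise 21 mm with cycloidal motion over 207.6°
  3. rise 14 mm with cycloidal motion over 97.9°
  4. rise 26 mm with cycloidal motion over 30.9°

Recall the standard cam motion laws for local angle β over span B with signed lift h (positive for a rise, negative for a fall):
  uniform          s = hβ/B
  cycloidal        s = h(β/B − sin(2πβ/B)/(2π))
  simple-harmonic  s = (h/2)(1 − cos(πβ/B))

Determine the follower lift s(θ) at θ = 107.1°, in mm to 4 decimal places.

seg 1 [0°–23.6°] uniform, h=7: full span → s += 7 → s = 7.0000
seg 2 [23.6°–231.2°] cycloidal, h=21: θ=107.1° here. β=83.5, B=207.6. 21·(0.4022 − sin(2π·0.4022)/(2π)) = 6.5198 → s = 13.5198

13.5198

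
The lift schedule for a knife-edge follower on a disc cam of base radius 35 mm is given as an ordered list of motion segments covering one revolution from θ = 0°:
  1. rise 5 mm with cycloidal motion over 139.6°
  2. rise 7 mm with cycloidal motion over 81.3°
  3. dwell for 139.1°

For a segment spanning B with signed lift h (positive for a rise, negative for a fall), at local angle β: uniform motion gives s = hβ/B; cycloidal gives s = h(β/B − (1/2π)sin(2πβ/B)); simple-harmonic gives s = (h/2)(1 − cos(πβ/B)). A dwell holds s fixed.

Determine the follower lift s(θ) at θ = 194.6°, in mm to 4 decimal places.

seg 1 [0°–139.6°] cycloidal, h=5: full span → s += 5 → s = 5.0000
seg 2 [139.6°–220.9°] cycloidal, h=7: θ=194.6° here. β=55, B=81.3. 7·(0.6765 − sin(2π·0.6765)/(2π)) = 5.7329 → s = 10.7329

10.7329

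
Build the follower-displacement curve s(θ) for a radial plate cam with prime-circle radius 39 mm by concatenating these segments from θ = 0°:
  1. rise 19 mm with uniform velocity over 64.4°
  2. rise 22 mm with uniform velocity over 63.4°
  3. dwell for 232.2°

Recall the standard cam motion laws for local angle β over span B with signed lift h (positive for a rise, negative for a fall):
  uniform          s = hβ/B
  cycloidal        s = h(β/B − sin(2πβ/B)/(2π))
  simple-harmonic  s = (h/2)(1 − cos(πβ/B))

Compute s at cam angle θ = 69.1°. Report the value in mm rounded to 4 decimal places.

seg 1 [0°–64.4°] uniform, h=19: full span → s += 19 → s = 19.0000
seg 2 [64.4°–127.8°] uniform, h=22: θ=69.1° here. β=4.7, B=63.4. 22·4.7/63.4 = 1.6309 → s = 20.6309

20.6309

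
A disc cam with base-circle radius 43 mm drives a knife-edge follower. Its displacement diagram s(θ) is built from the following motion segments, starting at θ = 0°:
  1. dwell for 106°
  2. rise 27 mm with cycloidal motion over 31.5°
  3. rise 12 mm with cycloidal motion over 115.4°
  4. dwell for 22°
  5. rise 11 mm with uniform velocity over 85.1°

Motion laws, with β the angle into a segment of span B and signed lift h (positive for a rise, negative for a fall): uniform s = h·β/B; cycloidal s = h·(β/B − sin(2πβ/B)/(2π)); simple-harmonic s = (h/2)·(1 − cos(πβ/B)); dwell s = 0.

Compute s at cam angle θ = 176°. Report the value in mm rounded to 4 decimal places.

seg 1 [0°–106°] dwell: s stays 0.0000
seg 2 [106°–137.5°] cycloidal, h=27: full span → s += 27 → s = 27.0000
seg 3 [137.5°–252.9°] cycloidal, h=12: θ=176° here. β=38.5, B=115.4. 12·(0.3336 − sin(2π·0.3336)/(2π)) = 2.3512 → s = 29.3512

29.3512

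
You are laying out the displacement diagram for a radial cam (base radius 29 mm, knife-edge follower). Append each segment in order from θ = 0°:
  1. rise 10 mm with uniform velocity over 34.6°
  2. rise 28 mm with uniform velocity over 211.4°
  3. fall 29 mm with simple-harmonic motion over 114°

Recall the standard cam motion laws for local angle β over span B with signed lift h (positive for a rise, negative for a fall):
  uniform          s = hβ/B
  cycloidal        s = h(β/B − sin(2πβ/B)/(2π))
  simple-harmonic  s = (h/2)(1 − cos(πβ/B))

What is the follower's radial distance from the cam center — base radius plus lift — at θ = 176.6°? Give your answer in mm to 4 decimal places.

seg 1 [0°–34.6°] uniform, h=10: full span → s += 10 → s = 10.0000
seg 2 [34.6°–246°] uniform, h=28: θ=176.6° here. β=142, B=211.4. 28·142/211.4 = 18.8079 → s = 28.8079
radial distance = base radius + s = 29 + 28.8079 = 57.8079

57.8079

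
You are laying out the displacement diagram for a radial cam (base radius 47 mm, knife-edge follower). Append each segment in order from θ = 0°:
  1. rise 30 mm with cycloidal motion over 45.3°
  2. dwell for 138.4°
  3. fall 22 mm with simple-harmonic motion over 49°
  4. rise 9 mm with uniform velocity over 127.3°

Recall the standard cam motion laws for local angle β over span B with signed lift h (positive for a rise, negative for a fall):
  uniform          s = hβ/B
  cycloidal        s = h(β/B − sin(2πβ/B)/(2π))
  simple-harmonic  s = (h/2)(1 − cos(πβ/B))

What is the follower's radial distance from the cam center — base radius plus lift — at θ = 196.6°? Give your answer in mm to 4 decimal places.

seg 1 [0°–45.3°] cycloidal, h=30: full span → s += 30 → s = 30.0000
seg 2 [45.3°–183.7°] dwell: s stays 30.0000
seg 3 [183.7°–232.7°] simple-harmonic, h=-22: θ=196.6° here. β=12.9, B=49. -22/2·(1 − cos(π·0.2633)) = -3.5526 → s = 26.4474
radial distance = base radius + s = 47 + 26.4474 = 73.4474

73.4474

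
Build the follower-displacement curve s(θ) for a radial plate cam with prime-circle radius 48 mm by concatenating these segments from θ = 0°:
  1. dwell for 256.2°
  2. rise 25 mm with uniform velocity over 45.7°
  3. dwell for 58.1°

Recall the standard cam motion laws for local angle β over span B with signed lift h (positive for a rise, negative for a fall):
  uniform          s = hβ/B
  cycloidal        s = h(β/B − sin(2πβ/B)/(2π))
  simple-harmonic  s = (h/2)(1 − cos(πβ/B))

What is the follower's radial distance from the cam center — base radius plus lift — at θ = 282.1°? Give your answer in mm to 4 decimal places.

seg 1 [0°–256.2°] dwell: s stays 0.0000
seg 2 [256.2°–301.9°] uniform, h=25: θ=282.1° here. β=25.9, B=45.7. 25·25.9/45.7 = 14.1685 → s = 14.1685
radial distance = base radius + s = 48 + 14.1685 = 62.1685

62.1685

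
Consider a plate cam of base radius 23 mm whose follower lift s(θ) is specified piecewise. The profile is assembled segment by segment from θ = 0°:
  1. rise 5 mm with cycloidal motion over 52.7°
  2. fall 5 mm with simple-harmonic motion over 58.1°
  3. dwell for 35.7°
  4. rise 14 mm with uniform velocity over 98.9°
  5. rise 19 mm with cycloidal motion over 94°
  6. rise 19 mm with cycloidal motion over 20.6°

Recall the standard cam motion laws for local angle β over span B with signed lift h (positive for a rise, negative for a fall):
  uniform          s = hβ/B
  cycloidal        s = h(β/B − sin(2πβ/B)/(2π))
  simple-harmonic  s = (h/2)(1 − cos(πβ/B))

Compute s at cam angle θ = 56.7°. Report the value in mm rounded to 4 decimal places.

seg 1 [0°–52.7°] cycloidal, h=5: full span → s += 5 → s = 5.0000
seg 2 [52.7°–110.8°] simple-harmonic, h=-5: θ=56.7° here. β=4, B=58.1. -5/2·(1 − cos(π·0.0688)) = -0.0582 → s = 4.9418

4.9418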